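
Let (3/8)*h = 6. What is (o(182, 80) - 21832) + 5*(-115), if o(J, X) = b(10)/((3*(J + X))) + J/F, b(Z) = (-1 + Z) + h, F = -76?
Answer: -167330713/7467 ≈ -22409.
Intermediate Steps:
h = 16 (h = (8/3)*6 = 16)
b(Z) = 15 + Z (b(Z) = (-1 + Z) + 16 = 15 + Z)
o(J, X) = 25/(3*J + 3*X) - J/76 (o(J, X) = (15 + 10)/((3*(J + X))) + J/(-76) = 25/(3*J + 3*X) + J*(-1/76) = 25/(3*J + 3*X) - J/76)
(o(182, 80) - 21832) + 5*(-115) = ((25/3 - 1/76*182² - 1/76*182*80)/(182 + 80) - 21832) + 5*(-115) = ((25/3 - 1/76*33124 - 3640/19)/262 - 21832) - 575 = ((25/3 - 8281/19 - 3640/19)/262 - 21832) - 575 = ((1/262)*(-35288/57) - 21832) - 575 = (-17644/7467 - 21832) - 575 = -163037188/7467 - 575 = -167330713/7467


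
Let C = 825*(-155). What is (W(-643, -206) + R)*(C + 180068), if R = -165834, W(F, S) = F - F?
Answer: -8655373962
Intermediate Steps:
W(F, S) = 0
C = -127875
(W(-643, -206) + R)*(C + 180068) = (0 - 165834)*(-127875 + 180068) = -165834*52193 = -8655373962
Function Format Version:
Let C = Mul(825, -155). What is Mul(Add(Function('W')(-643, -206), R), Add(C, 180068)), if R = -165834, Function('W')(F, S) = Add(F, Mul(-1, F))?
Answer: -8655373962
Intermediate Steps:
Function('W')(F, S) = 0
C = -127875
Mul(Add(Function('W')(-643, -206), R), Add(C, 180068)) = Mul(Add(0, -165834), Add(-127875, 180068)) = Mul(-165834, 52193) = -8655373962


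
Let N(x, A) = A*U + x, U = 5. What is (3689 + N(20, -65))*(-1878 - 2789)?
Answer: -15793128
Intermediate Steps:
N(x, A) = x + 5*A (N(x, A) = A*5 + x = 5*A + x = x + 5*A)
(3689 + N(20, -65))*(-1878 - 2789) = (3689 + (20 + 5*(-65)))*(-1878 - 2789) = (3689 + (20 - 325))*(-4667) = (3689 - 305)*(-4667) = 3384*(-4667) = -15793128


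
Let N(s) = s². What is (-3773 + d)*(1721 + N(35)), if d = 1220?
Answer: -7521138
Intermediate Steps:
(-3773 + d)*(1721 + N(35)) = (-3773 + 1220)*(1721 + 35²) = -2553*(1721 + 1225) = -2553*2946 = -7521138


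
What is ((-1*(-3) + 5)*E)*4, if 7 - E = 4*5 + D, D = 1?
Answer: -448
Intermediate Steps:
E = -14 (E = 7 - (4*5 + 1) = 7 - (20 + 1) = 7 - 1*21 = 7 - 21 = -14)
((-1*(-3) + 5)*E)*4 = ((-1*(-3) + 5)*(-14))*4 = ((3 + 5)*(-14))*4 = (8*(-14))*4 = -112*4 = -448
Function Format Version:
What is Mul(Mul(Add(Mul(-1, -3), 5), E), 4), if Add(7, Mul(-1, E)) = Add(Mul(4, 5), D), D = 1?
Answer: -448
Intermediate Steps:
E = -14 (E = Add(7, Mul(-1, Add(Mul(4, 5), 1))) = Add(7, Mul(-1, Add(20, 1))) = Add(7, Mul(-1, 21)) = Add(7, -21) = -14)
Mul(Mul(Add(Mul(-1, -3), 5), E), 4) = Mul(Mul(Add(Mul(-1, -3), 5), -14), 4) = Mul(Mul(Add(3, 5), -14), 4) = Mul(Mul(8, -14), 4) = Mul(-112, 4) = -448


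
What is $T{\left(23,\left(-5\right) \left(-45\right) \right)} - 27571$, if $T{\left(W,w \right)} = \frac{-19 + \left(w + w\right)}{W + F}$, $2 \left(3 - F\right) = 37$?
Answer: $- \frac{412703}{15} \approx -27514.0$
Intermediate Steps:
$F = - \frac{31}{2}$ ($F = 3 - \frac{37}{2} = - \frac{31}{2} \approx -15.5$)
$T{\left(W,w \right)} = \frac{-19 + 2 w}{- \frac{31}{2} + W}$ ($T{\left(W,w \right)} = \frac{-19 + \left(w + w\right)}{W - \frac{31}{2}} = \frac{-19 + 2 w}{- \frac{31}{2} + W}$)
$T{\left(23,\left(-5\right) \left(-45\right) \right)} - 27571 = \frac{2 \left(-19 + 2 \left(\left(-5\right) \left(-45\right)\right)\right)}{-31 + 2 \cdot 23} - 27571 = \frac{2 \left(-19 + 2 \cdot 225\right)}{-31 + 46} - 27571 = \frac{2 \left(-19 + 450\right)}{15} - 27571 = 2 \cdot \frac{1}{15} \cdot 431 - 27571 = \frac{862}{15} - 27571 = - \frac{412703}{15}$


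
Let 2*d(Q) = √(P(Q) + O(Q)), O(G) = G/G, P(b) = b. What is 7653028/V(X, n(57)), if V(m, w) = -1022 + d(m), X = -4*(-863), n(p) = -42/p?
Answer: -31285578464/4174483 - 15306056*√3453/4174483 ≈ -7709.9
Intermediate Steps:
O(G) = 1
X = 3452
d(Q) = √(1 + Q)/2 (d(Q) = √(Q + 1)/2 = √(1 + Q)/2)
V(m, w) = -1022 + √(1 + m)/2
7653028/V(X, n(57)) = 7653028/(-1022 + √(1 + 3452)/2) = 7653028/(-1022 + √3453/2)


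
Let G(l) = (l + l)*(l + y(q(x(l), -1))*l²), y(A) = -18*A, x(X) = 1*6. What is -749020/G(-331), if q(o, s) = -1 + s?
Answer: 74902/261083863 ≈ 0.00028689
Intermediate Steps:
x(X) = 6
G(l) = 2*l*(l + 36*l²) (G(l) = (l + l)*(l + (-18*(-1 - 1))*l²) = (2*l)*(l + (-18*(-2))*l²) = (2*l)*(l + 36*l²) = 2*l*(l + 36*l²))
-749020/G(-331) = -749020*1/(109561*(2 + 72*(-331))) = -749020*1/(109561*(2 - 23832)) = -749020/(109561*(-23830)) = -749020/(-2610838630) = -749020*(-1/2610838630) = 74902/261083863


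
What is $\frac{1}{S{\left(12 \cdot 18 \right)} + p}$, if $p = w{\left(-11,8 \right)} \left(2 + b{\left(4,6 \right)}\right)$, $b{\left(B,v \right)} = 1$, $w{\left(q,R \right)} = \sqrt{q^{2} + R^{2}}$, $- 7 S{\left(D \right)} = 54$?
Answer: $\frac{42}{8741} + \frac{49 \sqrt{185}}{26223} \approx 0.030221$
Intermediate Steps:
$S{\left(D \right)} = - \frac{54}{7}$ ($S{\left(D \right)} = \left(- \frac{1}{7}\right) 54 = - \frac{54}{7}$)
$w{\left(q,R \right)} = \sqrt{R^{2} + q^{2}}$
$p = 3 \sqrt{185}$ ($p = \sqrt{8^{2} + \left(-11\right)^{2}} \left(2 + 1\right) = \sqrt{64 + 121} \cdot 3 = \sqrt{185} \cdot 3 = 3 \sqrt{185} \approx 40.804$)
$\frac{1}{S{\left(12 \cdot 18 \right)} + p} = \frac{1}{- \frac{54}{7} + 3 \sqrt{185}}$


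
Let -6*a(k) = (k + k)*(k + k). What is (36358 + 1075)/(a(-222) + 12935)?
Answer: -3403/1811 ≈ -1.8791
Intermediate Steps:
a(k) = -2*k**2/3 (a(k) = -(k + k)*(k + k)/6 = -2*k*2*k/6 = -2*k**2/3)
(36358 + 1075)/(a(-222) + 12935) = (36358 + 1075)/(-2/3*(-222)**2 + 12935) = 37433/(-2/3*49284 + 12935) = 37433/(-32856 + 12935) = 37433/(-19921) = 37433*(-1/19921) = -3403/1811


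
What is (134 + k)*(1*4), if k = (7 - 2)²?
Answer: 636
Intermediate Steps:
k = 25 (k = 5² = 25)
(134 + k)*(1*4) = (134 + 25)*(1*4) = 159*4 = 636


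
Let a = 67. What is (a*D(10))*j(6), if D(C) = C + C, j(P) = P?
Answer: 8040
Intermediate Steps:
D(C) = 2*C
(a*D(10))*j(6) = (67*(2*10))*6 = (67*20)*6 = 1340*6 = 8040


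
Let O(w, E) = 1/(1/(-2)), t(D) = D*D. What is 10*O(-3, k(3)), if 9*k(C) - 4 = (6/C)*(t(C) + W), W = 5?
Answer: -20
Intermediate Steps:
t(D) = D**2
k(C) = 4/9 + 2*(5 + C**2)/(3*C) (k(C) = 4/9 + ((6/C)*(C**2 + 5))/9 = 4/9 + ((6/C)*(5 + C**2))/9 = 4/9 + (6*(5 + C**2)/C)/9 = 4/9 + 2*(5 + C**2)/(3*C))
O(w, E) = -2 (O(w, E) = 1/(-1/2) = -2)
10*O(-3, k(3)) = 10*(-2) = -20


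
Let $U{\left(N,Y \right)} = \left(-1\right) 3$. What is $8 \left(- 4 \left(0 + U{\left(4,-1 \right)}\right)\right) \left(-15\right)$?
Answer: $-1440$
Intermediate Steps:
$U{\left(N,Y \right)} = -3$
$8 \left(- 4 \left(0 + U{\left(4,-1 \right)}\right)\right) \left(-15\right) = 8 \left(- 4 \left(0 - 3\right)\right) \left(-15\right) = 8 \left(\left(-4\right) \left(-3\right)\right) \left(-15\right) = 8 \cdot 12 \left(-15\right) = 96 \left(-15\right) = -1440$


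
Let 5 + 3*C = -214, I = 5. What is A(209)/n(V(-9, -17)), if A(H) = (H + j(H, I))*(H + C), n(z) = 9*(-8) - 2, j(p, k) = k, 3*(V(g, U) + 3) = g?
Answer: -14552/37 ≈ -393.30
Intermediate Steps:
V(g, U) = -3 + g/3
C = -73 (C = -5/3 + (⅓)*(-214) = -5/3 - 214/3 = -73)
n(z) = -74 (n(z) = -72 - 2 = -74)
A(H) = (-73 + H)*(5 + H) (A(H) = (H + 5)*(H - 73) = (5 + H)*(-73 + H) = (-73 + H)*(5 + H))
A(209)/n(V(-9, -17)) = (-365 + 209² - 68*209)/(-74) = (-365 + 43681 - 14212)*(-1/74) = 29104*(-1/74) = -14552/37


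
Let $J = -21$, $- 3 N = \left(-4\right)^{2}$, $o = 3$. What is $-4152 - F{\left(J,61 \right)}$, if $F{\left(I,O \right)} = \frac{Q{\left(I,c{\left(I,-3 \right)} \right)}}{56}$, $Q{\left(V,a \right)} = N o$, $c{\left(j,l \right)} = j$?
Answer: $- \frac{29062}{7} \approx -4151.7$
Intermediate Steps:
$N = - \frac{16}{3}$ ($N = - \frac{\left(-4\right)^{2}}{3} = \left(- \frac{1}{3}\right) 16 = - \frac{16}{3} \approx -5.3333$)
$Q{\left(V,a \right)} = -16$ ($Q{\left(V,a \right)} = \left(- \frac{16}{3}\right) 3 = -16$)
$F{\left(I,O \right)} = - \frac{2}{7}$ ($F{\left(I,O \right)} = - \frac{16}{56} = \left(-16\right) \frac{1}{56} = - \frac{2}{7}$)
$-4152 - F{\left(J,61 \right)} = -4152 - - \frac{2}{7} = -4152 + \frac{2}{7} = - \frac{29062}{7}$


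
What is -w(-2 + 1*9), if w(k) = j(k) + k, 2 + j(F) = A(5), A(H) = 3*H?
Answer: -20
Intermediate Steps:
j(F) = 13 (j(F) = -2 + 3*5 = -2 + 15 = 13)
w(k) = 13 + k
-w(-2 + 1*9) = -(13 + (-2 + 1*9)) = -(13 + (-2 + 9)) = -(13 + 7) = -1*20 = -20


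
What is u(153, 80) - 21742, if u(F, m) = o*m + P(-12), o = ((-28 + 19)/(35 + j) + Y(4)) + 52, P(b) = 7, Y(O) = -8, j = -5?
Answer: -18239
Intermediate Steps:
o = 437/10 (o = ((-28 + 19)/(35 - 5) - 8) + 52 = (-9/30 - 8) + 52 = (-9*1/30 - 8) + 52 = (-3/10 - 8) + 52 = -83/10 + 52 = 437/10 ≈ 43.700)
u(F, m) = 7 + 437*m/10 (u(F, m) = 437*m/10 + 7 = 7 + 437*m/10)
u(153, 80) - 21742 = (7 + (437/10)*80) - 21742 = (7 + 3496) - 21742 = 3503 - 21742 = -18239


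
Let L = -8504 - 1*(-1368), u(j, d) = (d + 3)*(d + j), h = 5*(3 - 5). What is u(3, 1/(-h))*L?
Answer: -1714424/25 ≈ -68577.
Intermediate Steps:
h = -10 (h = 5*(-2) = -10)
u(j, d) = (3 + d)*(d + j)
L = -7136 (L = -8504 + 1368 = -7136)
u(3, 1/(-h))*L = ((1/(-1*(-10)))² + 3/((-1*(-10))) + 3*3 + 3/(-1*(-10)))*(-7136) = ((1/10)² + 3/10 + 9 + 3/10)*(-7136) = ((⅒)² + 3*(⅒) + 9 + (⅒)*3)*(-7136) = (1/100 + 3/10 + 9 + 3/10)*(-7136) = (961/100)*(-7136) = -1714424/25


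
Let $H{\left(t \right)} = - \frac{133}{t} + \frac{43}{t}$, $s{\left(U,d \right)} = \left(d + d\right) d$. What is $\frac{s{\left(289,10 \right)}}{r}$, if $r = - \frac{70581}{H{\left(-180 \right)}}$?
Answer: $- \frac{100}{70581} \approx -0.0014168$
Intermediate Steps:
$s{\left(U,d \right)} = 2 d^{2}$ ($s{\left(U,d \right)} = 2 d d = 2 d^{2}$)
$H{\left(t \right)} = - \frac{90}{t}$
$r = -141162$ ($r = - \frac{70581}{\left(-90\right) \frac{1}{-180}} = - \frac{70581}{\left(-90\right) \left(- \frac{1}{180}\right)} = - 70581 \frac{1}{\frac{1}{2}} = \left(-70581\right) 2 = -141162$)
$\frac{s{\left(289,10 \right)}}{r} = \frac{2 \cdot 10^{2}}{-141162} = 2 \cdot 100 \left(- \frac{1}{141162}\right) = 200 \left(- \frac{1}{141162}\right) = - \frac{100}{70581}$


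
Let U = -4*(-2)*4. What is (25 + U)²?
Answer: 3249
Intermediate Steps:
U = 32 (U = 8*4 = 32)
(25 + U)² = (25 + 32)² = 57² = 3249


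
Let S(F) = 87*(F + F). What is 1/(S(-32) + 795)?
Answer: -1/4773 ≈ -0.00020951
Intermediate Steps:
S(F) = 174*F (S(F) = 87*(2*F) = 174*F)
1/(S(-32) + 795) = 1/(174*(-32) + 795) = 1/(-5568 + 795) = 1/(-4773) = -1/4773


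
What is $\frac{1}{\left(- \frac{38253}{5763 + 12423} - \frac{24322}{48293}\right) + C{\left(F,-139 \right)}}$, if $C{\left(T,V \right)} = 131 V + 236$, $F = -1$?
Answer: $- \frac{41821738}{751771129075} \approx -5.5631 \cdot 10^{-5}$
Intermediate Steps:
$C{\left(T,V \right)} = 236 + 131 V$
$\frac{1}{\left(- \frac{38253}{5763 + 12423} - \frac{24322}{48293}\right) + C{\left(F,-139 \right)}} = \frac{1}{\left(- \frac{38253}{5763 + 12423} - \frac{24322}{48293}\right) + \left(236 + 131 \left(-139\right)\right)} = \frac{1}{\left(- \frac{38253}{18186} - \frac{24322}{48293}\right) + \left(236 - 18209\right)} = \frac{1}{\left(\left(-38253\right) \frac{1}{18186} - \frac{24322}{48293}\right) - 17973} = \frac{1}{\left(- \frac{12751}{6062} - \frac{24322}{48293}\right) - 17973} = \frac{1}{- \frac{109032001}{41821738} - 17973} = \frac{1}{- \frac{751771129075}{41821738}} = - \frac{41821738}{751771129075}$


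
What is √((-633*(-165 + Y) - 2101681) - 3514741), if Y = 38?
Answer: I*√5536031 ≈ 2352.9*I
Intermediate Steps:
√((-633*(-165 + Y) - 2101681) - 3514741) = √((-633*(-165 + 38) - 2101681) - 3514741) = √((-633*(-127) - 2101681) - 3514741) = √((80391 - 2101681) - 3514741) = √(-2021290 - 3514741) = √(-5536031) = I*√5536031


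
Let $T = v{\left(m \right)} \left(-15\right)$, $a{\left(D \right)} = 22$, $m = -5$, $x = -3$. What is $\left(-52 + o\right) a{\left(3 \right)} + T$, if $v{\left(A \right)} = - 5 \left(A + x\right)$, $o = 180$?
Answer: $2216$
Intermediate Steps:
$v{\left(A \right)} = 15 - 5 A$ ($v{\left(A \right)} = - 5 \left(A - 3\right) = - 5 \left(-3 + A\right) = 15 - 5 A$)
$T = -600$ ($T = \left(15 - -25\right) \left(-15\right) = \left(15 + 25\right) \left(-15\right) = 40 \left(-15\right) = -600$)
$\left(-52 + o\right) a{\left(3 \right)} + T = \left(-52 + 180\right) 22 - 600 = 128 \cdot 22 - 600 = 2816 - 600 = 2216$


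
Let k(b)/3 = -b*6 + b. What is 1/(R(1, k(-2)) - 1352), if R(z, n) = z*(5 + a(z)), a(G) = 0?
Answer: -1/1347 ≈ -0.00074239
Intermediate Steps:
k(b) = -15*b (k(b) = 3*(-b*6 + b) = 3*(-6*b + b) = 3*(-5*b) = -15*b)
R(z, n) = 5*z (R(z, n) = z*(5 + 0) = z*5 = 5*z)
1/(R(1, k(-2)) - 1352) = 1/(5*1 - 1352) = 1/(5 - 1352) = 1/(-1347) = -1/1347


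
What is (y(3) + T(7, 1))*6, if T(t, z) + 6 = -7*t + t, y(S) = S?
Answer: -270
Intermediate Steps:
T(t, z) = -6 - 6*t (T(t, z) = -6 + (-7*t + t) = -6 - 6*t)
(y(3) + T(7, 1))*6 = (3 + (-6 - 6*7))*6 = (3 + (-6 - 42))*6 = (3 - 48)*6 = -45*6 = -270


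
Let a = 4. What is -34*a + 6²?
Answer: -100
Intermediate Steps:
-34*a + 6² = -34*4 + 6² = -136 + 36 = -100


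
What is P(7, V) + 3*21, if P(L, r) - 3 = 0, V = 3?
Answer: 66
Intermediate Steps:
P(L, r) = 3 (P(L, r) = 3 + 0 = 3)
P(7, V) + 3*21 = 3 + 3*21 = 3 + 63 = 66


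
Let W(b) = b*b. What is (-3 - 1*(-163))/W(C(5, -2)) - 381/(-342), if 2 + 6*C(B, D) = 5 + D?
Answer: 656767/114 ≈ 5761.1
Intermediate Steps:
C(B, D) = ½ + D/6 (C(B, D) = -⅓ + (5 + D)/6 = -⅓ + (⅚ + D/6) = ½ + D/6)
W(b) = b²
(-3 - 1*(-163))/W(C(5, -2)) - 381/(-342) = (-3 - 1*(-163))/((½ + (⅙)*(-2))²) - 381/(-342) = (-3 + 163)/((½ - ⅓)²) - 381*(-1/342) = 160/((⅙)²) + 127/114 = 160/(1/36) + 127/114 = 160*36 + 127/114 = 5760 + 127/114 = 656767/114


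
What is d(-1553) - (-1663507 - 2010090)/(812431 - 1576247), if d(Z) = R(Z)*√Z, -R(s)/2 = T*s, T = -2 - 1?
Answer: -3673597/763816 - 9318*I*√1553 ≈ -4.8095 - 3.6721e+5*I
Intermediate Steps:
T = -3
R(s) = 6*s (R(s) = -(-6)*s = 6*s)
d(Z) = 6*Z^(3/2) (d(Z) = (6*Z)*√Z = 6*Z^(3/2))
d(-1553) - (-1663507 - 2010090)/(812431 - 1576247) = 6*(-1553)^(3/2) - (-1663507 - 2010090)/(812431 - 1576247) = 6*(-1553*I*√1553) - (-3673597)/(-763816) = -9318*I*√1553 - (-3673597)*(-1)/763816 = -9318*I*√1553 - 1*3673597/763816 = -9318*I*√1553 - 3673597/763816 = -3673597/763816 - 9318*I*√1553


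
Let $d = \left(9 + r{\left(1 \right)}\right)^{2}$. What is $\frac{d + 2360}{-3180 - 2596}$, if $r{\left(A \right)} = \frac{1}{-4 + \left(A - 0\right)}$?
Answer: $- \frac{5479}{12996} \approx -0.42159$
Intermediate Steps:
$r{\left(A \right)} = \frac{1}{-4 + A}$ ($r{\left(A \right)} = \frac{1}{-4 + \left(A + 0\right)} = \frac{1}{-4 + A}$)
$d = \frac{676}{9}$ ($d = \left(9 + \frac{1}{-4 + 1}\right)^{2} = \left(9 + \frac{1}{-3}\right)^{2} = \left(9 - \frac{1}{3}\right)^{2} = \left(\frac{26}{3}\right)^{2} = \frac{676}{9} \approx 75.111$)
$\frac{d + 2360}{-3180 - 2596} = \frac{\frac{676}{9} + 2360}{-3180 - 2596} = \frac{21916}{9 \left(-3180 - 2596\right)} = \frac{21916}{9 \left(-5776\right)} = \frac{21916}{9} \left(- \frac{1}{5776}\right) = - \frac{5479}{12996}$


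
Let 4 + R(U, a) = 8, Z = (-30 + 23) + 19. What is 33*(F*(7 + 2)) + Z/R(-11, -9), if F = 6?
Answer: 1785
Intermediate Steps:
Z = 12 (Z = -7 + 19 = 12)
R(U, a) = 4 (R(U, a) = -4 + 8 = 4)
33*(F*(7 + 2)) + Z/R(-11, -9) = 33*(6*(7 + 2)) + 12/4 = 33*(6*9) + 12*(¼) = 33*54 + 3 = 1782 + 3 = 1785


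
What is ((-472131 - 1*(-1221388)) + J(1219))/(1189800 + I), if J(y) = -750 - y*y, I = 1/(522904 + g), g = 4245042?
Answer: -3516140849484/5672902150801 ≈ -0.61981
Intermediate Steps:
I = 1/4767946 (I = 1/(522904 + 4245042) = 1/4767946 ≈ 2.0973e-7)
J(y) = -750 - y²
((-472131 - 1*(-1221388)) + J(1219))/(1189800 + I) = ((-472131 - 1*(-1221388)) + (-750 - 1*1219²))/(1189800 + 1/4767946) = ((-472131 + 1221388) + (-750 - 1*1485961))/(5672902150801/4767946) = (749257 + (-750 - 1485961))*(4767946/5672902150801) = (749257 - 1486711)*(4767946/5672902150801) = -737454*4767946/5672902150801 = -3516140849484/5672902150801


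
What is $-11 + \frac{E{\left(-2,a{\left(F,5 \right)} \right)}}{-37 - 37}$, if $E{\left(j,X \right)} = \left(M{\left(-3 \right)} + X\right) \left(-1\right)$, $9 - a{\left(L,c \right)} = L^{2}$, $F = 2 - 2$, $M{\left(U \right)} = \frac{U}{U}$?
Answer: $- \frac{402}{37} \approx -10.865$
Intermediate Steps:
$M{\left(U \right)} = 1$
$F = 0$
$a{\left(L,c \right)} = 9 - L^{2}$
$E{\left(j,X \right)} = -1 - X$ ($E{\left(j,X \right)} = \left(1 + X\right) \left(-1\right) = -1 - X$)
$-11 + \frac{E{\left(-2,a{\left(F,5 \right)} \right)}}{-37 - 37} = -11 + \frac{-1 - \left(9 - 0^{2}\right)}{-37 - 37} = -11 + \frac{-1 - \left(9 - 0\right)}{-74} = -11 - \frac{-1 - \left(9 + 0\right)}{74} = -11 - \frac{-1 - 9}{74} = -11 - - \frac{5}{37} = -11 + \frac{5}{37} = - \frac{402}{37}$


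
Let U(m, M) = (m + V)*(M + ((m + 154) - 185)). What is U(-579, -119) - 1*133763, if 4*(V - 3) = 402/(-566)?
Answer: 324058141/1132 ≈ 2.8627e+5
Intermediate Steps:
V = 3195/1132 (V = 3 + (402/(-566))/4 = 3 + (402*(-1/566))/4 = 3 + (¼)*(-201/283) = 3 - 201/1132 = 3195/1132 ≈ 2.8224)
U(m, M) = (3195/1132 + m)*(-31 + M + m) (U(m, M) = (m + 3195/1132)*(M + ((m + 154) - 185)) = (3195/1132 + m)*(M + ((154 + m) - 185)) = (3195/1132 + m)*(M + (-31 + m)) = (3195/1132 + m)*(-31 + M + m))
U(-579, -119) - 1*133763 = (-99045/1132 + (-579)² - 31897/1132*(-579) + (3195/1132)*(-119) - 119*(-579)) - 1*133763 = (-99045/1132 + 335241 + 18468363/1132 - 380205/1132 + 68901) - 133763 = 475477857/1132 - 133763 = 324058141/1132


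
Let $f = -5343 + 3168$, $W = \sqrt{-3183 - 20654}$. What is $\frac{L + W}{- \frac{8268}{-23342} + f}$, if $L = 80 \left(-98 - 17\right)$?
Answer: $\frac{107373200}{25380291} - \frac{128381 i \sqrt{197}}{25380291} \approx 4.2306 - 0.070997 i$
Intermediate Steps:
$W = 11 i \sqrt{197}$ ($W = \sqrt{-23837} = 11 i \sqrt{197} \approx 154.39 i$)
$L = -9200$ ($L = 80 \left(-115\right) = -9200$)
$f = -2175$
$\frac{L + W}{- \frac{8268}{-23342} + f} = \frac{-9200 + 11 i \sqrt{197}}{- \frac{8268}{-23342} - 2175} = \frac{-9200 + 11 i \sqrt{197}}{\left(-8268\right) \left(- \frac{1}{23342}\right) - 2175} = \frac{-9200 + 11 i \sqrt{197}}{\frac{4134}{11671} - 2175} = \frac{-9200 + 11 i \sqrt{197}}{- \frac{25380291}{11671}} = \left(-9200 + 11 i \sqrt{197}\right) \left(- \frac{11671}{25380291}\right) = \frac{107373200}{25380291} - \frac{128381 i \sqrt{197}}{25380291}$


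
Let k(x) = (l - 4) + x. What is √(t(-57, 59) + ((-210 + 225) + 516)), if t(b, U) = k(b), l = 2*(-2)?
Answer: √466 ≈ 21.587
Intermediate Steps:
l = -4
k(x) = -8 + x (k(x) = (-4 - 4) + x = -8 + x)
t(b, U) = -8 + b
√(t(-57, 59) + ((-210 + 225) + 516)) = √((-8 - 57) + ((-210 + 225) + 516)) = √(-65 + (15 + 516)) = √(-65 + 531) = √466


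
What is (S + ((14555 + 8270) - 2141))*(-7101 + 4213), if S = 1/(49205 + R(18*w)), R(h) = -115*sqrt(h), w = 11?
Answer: -28894170125702248/483702695 - 199272*sqrt(22)/483702695 ≈ -5.9735e+7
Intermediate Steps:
S = 1/(49205 - 345*sqrt(22)) (S = 1/(49205 - 115*3*sqrt(22)) = 1/(49205 - 345*sqrt(22)) ≈ 2.1014e-5)
(S + ((14555 + 8270) - 2141))*(-7101 + 4213) = ((9841/483702695 + 69*sqrt(22)/483702695) + ((14555 + 8270) - 2141))*(-7101 + 4213) = ((9841/483702695 + 69*sqrt(22)/483702695) + (22825 - 2141))*(-2888) = ((9841/483702695 + 69*sqrt(22)/483702695) + 20684)*(-2888) = (10004906553221/483702695 + 69*sqrt(22)/483702695)*(-2888) = -28894170125702248/483702695 - 199272*sqrt(22)/483702695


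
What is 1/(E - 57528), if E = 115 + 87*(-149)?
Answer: -1/70376 ≈ -1.4209e-5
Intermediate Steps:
E = -12848 (E = 115 - 12963 = -12848)
1/(E - 57528) = 1/(-12848 - 57528) = 1/(-70376) = -1/70376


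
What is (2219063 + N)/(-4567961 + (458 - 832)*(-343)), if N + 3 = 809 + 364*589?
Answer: -2434265/4439679 ≈ -0.54830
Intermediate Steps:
N = 215202 (N = -3 + (809 + 364*589) = -3 + (809 + 214396) = -3 + 215205 = 215202)
(2219063 + N)/(-4567961 + (458 - 832)*(-343)) = (2219063 + 215202)/(-4567961 + (458 - 832)*(-343)) = 2434265/(-4567961 - 374*(-343)) = 2434265/(-4567961 + 128282) = 2434265/(-4439679) = 2434265*(-1/4439679) = -2434265/4439679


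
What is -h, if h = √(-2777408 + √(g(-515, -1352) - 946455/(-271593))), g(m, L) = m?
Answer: -3353^(¾)*√(-24996672*√3353 + 2*I*√34730985)/10059 ≈ -0.0067855 - 1666.6*I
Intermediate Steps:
h = √(-2777408 + 2*I*√116452992705/30177) (h = √(-2777408 + √(-515 - 946455/(-271593))) = √(-2777408 + √(-515 - 946455*(-1/271593))) = √(-2777408 + √(-515 + 315485/90531)) = √(-2777408 + √(-46307980/90531)) = √(-2777408 + 2*I*√116452992705/30177) ≈ 0.007 + 1666.6*I)
-h = -3353^(¾)*√(-24996672*√3353 + 2*I*√34730985)/10059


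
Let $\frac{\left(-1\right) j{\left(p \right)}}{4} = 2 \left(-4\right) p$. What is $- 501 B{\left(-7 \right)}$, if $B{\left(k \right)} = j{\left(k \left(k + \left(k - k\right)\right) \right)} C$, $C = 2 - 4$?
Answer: $1571136$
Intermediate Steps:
$j{\left(p \right)} = 32 p$ ($j{\left(p \right)} = - 4 \cdot 2 \left(-4\right) p = - 4 \left(- 8 p\right) = 32 p$)
$C = -2$ ($C = 2 - 4 = -2$)
$B{\left(k \right)} = - 64 k^{2}$ ($B{\left(k \right)} = 32 k \left(k + \left(k - k\right)\right) \left(-2\right) = 32 k \left(k + 0\right) \left(-2\right) = 32 k k \left(-2\right) = 32 k^{2} \left(-2\right) = - 64 k^{2}$)
$- 501 B{\left(-7 \right)} = - 501 \left(- 64 \left(-7\right)^{2}\right) = - 501 \left(\left(-64\right) 49\right) = \left(-501\right) \left(-3136\right) = 1571136$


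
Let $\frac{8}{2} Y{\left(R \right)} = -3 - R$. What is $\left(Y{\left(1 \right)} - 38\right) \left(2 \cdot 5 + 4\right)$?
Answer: $-546$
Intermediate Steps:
$Y{\left(R \right)} = - \frac{3}{4} - \frac{R}{4}$ ($Y{\left(R \right)} = \frac{-3 - R}{4} = - \frac{3}{4} - \frac{R}{4}$)
$\left(Y{\left(1 \right)} - 38\right) \left(2 \cdot 5 + 4\right) = \left(\left(- \frac{3}{4} - \frac{1}{4}\right) - 38\right) \left(2 \cdot 5 + 4\right) = \left(\left(- \frac{3}{4} - \frac{1}{4}\right) - 38\right) \left(10 + 4\right) = \left(-1 - 38\right) 14 = \left(-39\right) 14 = -546$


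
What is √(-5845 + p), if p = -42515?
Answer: 2*I*√12090 ≈ 219.91*I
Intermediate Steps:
√(-5845 + p) = √(-5845 - 42515) = √(-48360) = 2*I*√12090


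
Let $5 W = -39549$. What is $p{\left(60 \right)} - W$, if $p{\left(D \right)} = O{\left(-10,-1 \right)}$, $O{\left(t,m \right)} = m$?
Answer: $\frac{39544}{5} \approx 7908.8$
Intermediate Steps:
$W = - \frac{39549}{5}$ ($W = \frac{1}{5} \left(-39549\right) = - \frac{39549}{5} \approx -7909.8$)
$p{\left(D \right)} = -1$
$p{\left(60 \right)} - W = -1 - - \frac{39549}{5} = -1 + \frac{39549}{5} = \frac{39544}{5}$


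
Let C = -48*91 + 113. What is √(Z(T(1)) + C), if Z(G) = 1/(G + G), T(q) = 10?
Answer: I*√425495/10 ≈ 65.23*I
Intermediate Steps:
Z(G) = 1/(2*G)
C = -4255 (C = -4368 + 113 = -4255)
√(Z(T(1)) + C) = √((½)/10 - 4255) = √((½)*(⅒) - 4255) = √(1/20 - 4255) = √(-85099/20) = I*√425495/10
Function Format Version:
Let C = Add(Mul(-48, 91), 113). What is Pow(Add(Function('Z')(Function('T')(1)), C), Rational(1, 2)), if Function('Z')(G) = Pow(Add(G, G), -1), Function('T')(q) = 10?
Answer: Mul(Rational(1, 10), I, Pow(425495, Rational(1, 2))) ≈ Mul(65.230, I)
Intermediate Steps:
Function('Z')(G) = Mul(Rational(1, 2), Pow(G, -1)) (Function('Z')(G) = Pow(Mul(2, G), -1) = Mul(Rational(1, 2), Pow(G, -1)))
C = -4255 (C = Add(-4368, 113) = -4255)
Pow(Add(Function('Z')(Function('T')(1)), C), Rational(1, 2)) = Pow(Add(Mul(Rational(1, 2), Pow(10, -1)), -4255), Rational(1, 2)) = Pow(Add(Mul(Rational(1, 2), Rational(1, 10)), -4255), Rational(1, 2)) = Pow(Add(Rational(1, 20), -4255), Rational(1, 2)) = Pow(Rational(-85099, 20), Rational(1, 2)) = Mul(Rational(1, 10), I, Pow(425495, Rational(1, 2)))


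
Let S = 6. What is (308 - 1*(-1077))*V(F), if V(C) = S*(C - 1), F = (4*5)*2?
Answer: 324090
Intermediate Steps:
F = 40 (F = 20*2 = 40)
V(C) = -6 + 6*C (V(C) = 6*(C - 1) = 6*(-1 + C) = -6 + 6*C)
(308 - 1*(-1077))*V(F) = (308 - 1*(-1077))*(-6 + 6*40) = (308 + 1077)*(-6 + 240) = 1385*234 = 324090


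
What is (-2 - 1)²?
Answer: 9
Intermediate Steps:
(-2 - 1)² = (-3)² = 9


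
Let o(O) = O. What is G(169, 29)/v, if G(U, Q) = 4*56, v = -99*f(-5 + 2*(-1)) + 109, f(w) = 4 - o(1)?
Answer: -56/47 ≈ -1.1915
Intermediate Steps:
f(w) = 3 (f(w) = 4 - 1*1 = 4 - 1 = 3)
v = -188 (v = -99*3 + 109 = -297 + 109 = -188)
G(U, Q) = 224
G(169, 29)/v = 224/(-188) = 224*(-1/188) = -56/47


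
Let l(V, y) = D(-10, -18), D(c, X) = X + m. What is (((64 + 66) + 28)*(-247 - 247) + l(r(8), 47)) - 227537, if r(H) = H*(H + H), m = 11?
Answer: -305596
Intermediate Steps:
D(c, X) = 11 + X (D(c, X) = X + 11 = 11 + X)
r(H) = 2*H² (r(H) = H*(2*H) = 2*H²)
l(V, y) = -7 (l(V, y) = 11 - 18 = -7)
(((64 + 66) + 28)*(-247 - 247) + l(r(8), 47)) - 227537 = (((64 + 66) + 28)*(-247 - 247) - 7) - 227537 = ((130 + 28)*(-494) - 7) - 227537 = (158*(-494) - 7) - 227537 = (-78052 - 7) - 227537 = -78059 - 227537 = -305596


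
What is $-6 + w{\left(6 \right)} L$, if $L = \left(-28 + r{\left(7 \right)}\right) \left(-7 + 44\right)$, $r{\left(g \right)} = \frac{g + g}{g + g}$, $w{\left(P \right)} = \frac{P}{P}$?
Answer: $-1005$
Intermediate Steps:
$w{\left(P \right)} = 1$
$r{\left(g \right)} = 1$ ($r{\left(g \right)} = \frac{2 g}{2 g} = 2 g \frac{1}{2 g} = 1$)
$L = -999$ ($L = \left(-28 + 1\right) \left(-7 + 44\right) = \left(-27\right) 37 = -999$)
$-6 + w{\left(6 \right)} L = -6 + 1 \left(-999\right) = -6 - 999 = -1005$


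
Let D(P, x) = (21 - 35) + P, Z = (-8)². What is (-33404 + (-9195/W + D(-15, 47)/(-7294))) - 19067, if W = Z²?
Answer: -783851149525/14938112 ≈ -52473.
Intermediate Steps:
Z = 64
D(P, x) = -14 + P
W = 4096 (W = 64² = 4096)
(-33404 + (-9195/W + D(-15, 47)/(-7294))) - 19067 = (-33404 + (-9195/4096 + (-14 - 15)/(-7294))) - 19067 = (-33404 + (-9195*1/4096 - 29*(-1/7294))) - 19067 = (-33404 + (-9195/4096 + 29/7294)) - 19067 = (-33404 - 33474773/14938112) - 19067 = -499026168021/14938112 - 19067 = -783851149525/14938112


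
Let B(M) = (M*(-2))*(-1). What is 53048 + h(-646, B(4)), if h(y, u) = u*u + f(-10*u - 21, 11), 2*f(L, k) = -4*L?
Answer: 53314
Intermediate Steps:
B(M) = 2*M (B(M) = -2*M*(-1) = 2*M)
f(L, k) = -2*L (f(L, k) = (-4*L)/2 = -2*L)
h(y, u) = 42 + u² + 20*u (h(y, u) = u*u - 2*(-10*u - 21) = u² - 2*(-21 - 10*u) = u² + (42 + 20*u) = 42 + u² + 20*u)
53048 + h(-646, B(4)) = 53048 + (42 + (2*4)² + 20*(2*4)) = 53048 + (42 + 8² + 20*8) = 53048 + (42 + 64 + 160) = 53048 + 266 = 53314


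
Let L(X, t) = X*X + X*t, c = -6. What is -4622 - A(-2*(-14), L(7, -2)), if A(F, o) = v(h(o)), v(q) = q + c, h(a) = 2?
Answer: -4618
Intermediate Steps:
v(q) = -6 + q (v(q) = q - 6 = -6 + q)
L(X, t) = X² + X*t
A(F, o) = -4 (A(F, o) = -6 + 2 = -4)
-4622 - A(-2*(-14), L(7, -2)) = -4622 - 1*(-4) = -4622 + 4 = -4618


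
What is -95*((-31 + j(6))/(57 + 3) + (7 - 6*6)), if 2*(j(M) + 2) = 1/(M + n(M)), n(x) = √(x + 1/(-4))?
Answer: 1358633/484 + 19*√23/1452 ≈ 2807.2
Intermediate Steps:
n(x) = √(-¼ + x) (n(x) = √(x - ¼) = √(-¼ + x))
j(M) = -2 + 1/(2*(M + √(-1 + 4*M)/2))
-95*((-31 + j(6))/(57 + 3) + (7 - 6*6)) = -95*((-31 + (1 - 4*6 - 2*√(-1 + 4*6))/(√(-1 + 4*6) + 2*6))/(57 + 3) + (7 - 6*6)) = -95*((-31 + (1 - 24 - 2*√(-1 + 24))/(√(-1 + 24) + 12))/60 + (7 - 36)) = -95*((-31 + (1 - 24 - 2*√23)/(√23 + 12))*(1/60) - 29) = -95*((-31 + (-23 - 2*√23)/(12 + √23))*(1/60) - 29) = -95*((-31/60 + (-23 - 2*√23)/(60*(12 + √23))) - 29) = -95*(-1771/60 + (-23 - 2*√23)/(60*(12 + √23))) = 33649/12 - 19*(-23 - 2*√23)/(12*(12 + √23))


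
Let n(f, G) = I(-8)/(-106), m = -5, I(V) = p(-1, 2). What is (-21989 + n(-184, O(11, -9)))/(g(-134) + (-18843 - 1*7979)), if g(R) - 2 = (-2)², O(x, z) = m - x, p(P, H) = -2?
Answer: 145677/177656 ≈ 0.81999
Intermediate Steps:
I(V) = -2
O(x, z) = -5 - x
n(f, G) = 1/53 (n(f, G) = -2/(-106) = -2*(-1/106) = 1/53)
g(R) = 6 (g(R) = 2 + (-2)² = 2 + 4 = 6)
(-21989 + n(-184, O(11, -9)))/(g(-134) + (-18843 - 1*7979)) = (-21989 + 1/53)/(6 + (-18843 - 1*7979)) = -1165416/(53*(6 + (-18843 - 7979))) = -1165416/(53*(6 - 26822)) = -1165416/53/(-26816) = -1165416/53*(-1/26816) = 145677/177656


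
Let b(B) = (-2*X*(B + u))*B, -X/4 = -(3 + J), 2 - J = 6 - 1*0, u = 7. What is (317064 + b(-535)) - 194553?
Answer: 2382351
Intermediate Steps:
J = -4 (J = 2 - (6 - 1*0) = 2 - (6 + 0) = 2 - 1*6 = 2 - 6 = -4)
X = -4 (X = -(-4)*(3 - 4) = -(-4)*(-1) = -4*1 = -4)
b(B) = B*(56 + 8*B) (b(B) = (-(-8)*(B + 7))*B = (-(-8)*(7 + B))*B = (-2*(-28 - 4*B))*B = (56 + 8*B)*B = B*(56 + 8*B))
(317064 + b(-535)) - 194553 = (317064 + 8*(-535)*(7 - 535)) - 194553 = (317064 + 8*(-535)*(-528)) - 194553 = (317064 + 2259840) - 194553 = 2576904 - 194553 = 2382351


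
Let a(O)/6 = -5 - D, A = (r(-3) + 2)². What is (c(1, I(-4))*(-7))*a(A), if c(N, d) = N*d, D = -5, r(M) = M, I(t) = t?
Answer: 0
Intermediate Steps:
A = 1 (A = (-3 + 2)² = (-1)² = 1)
a(O) = 0 (a(O) = 6*(-5 - 1*(-5)) = 6*(-5 + 5) = 6*0 = 0)
(c(1, I(-4))*(-7))*a(A) = ((1*(-4))*(-7))*0 = -4*(-7)*0 = 28*0 = 0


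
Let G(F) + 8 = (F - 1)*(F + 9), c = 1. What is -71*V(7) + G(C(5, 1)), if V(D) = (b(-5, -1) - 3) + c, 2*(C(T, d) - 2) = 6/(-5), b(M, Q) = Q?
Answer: 5229/25 ≈ 209.16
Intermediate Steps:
C(T, d) = 7/5 (C(T, d) = 2 + (6/(-5))/2 = 2 + (6*(-⅕))/2 = 2 + (½)*(-6/5) = 2 - ⅗ = 7/5)
V(D) = -3 (V(D) = (-1 - 3) + 1 = -4 + 1 = -3)
G(F) = -8 + (-1 + F)*(9 + F) (G(F) = -8 + (F - 1)*(F + 9) = -8 + (-1 + F)*(9 + F))
-71*V(7) + G(C(5, 1)) = -71*(-3) + (-17 + (7/5)² + 8*(7/5)) = 213 + (-17 + 49/25 + 56/5) = 213 - 96/25 = 5229/25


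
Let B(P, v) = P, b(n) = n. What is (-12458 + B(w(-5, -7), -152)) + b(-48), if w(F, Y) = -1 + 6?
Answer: -12501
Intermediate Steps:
w(F, Y) = 5
(-12458 + B(w(-5, -7), -152)) + b(-48) = (-12458 + 5) - 48 = -12453 - 48 = -12501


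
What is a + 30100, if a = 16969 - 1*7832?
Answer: 39237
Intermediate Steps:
a = 9137 (a = 16969 - 7832 = 9137)
a + 30100 = 9137 + 30100 = 39237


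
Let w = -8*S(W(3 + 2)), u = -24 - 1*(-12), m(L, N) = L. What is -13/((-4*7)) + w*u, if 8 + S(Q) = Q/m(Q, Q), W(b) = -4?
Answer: -18803/28 ≈ -671.54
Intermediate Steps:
S(Q) = -7 (S(Q) = -8 + Q/Q = -8 + 1 = -7)
u = -12 (u = -24 + 12 = -12)
w = 56 (w = -8*(-7) = 56)
-13/((-4*7)) + w*u = -13/((-4*7)) + 56*(-12) = -13/(-28) - 672 = -13*(-1/28) - 672 = 13/28 - 672 = -18803/28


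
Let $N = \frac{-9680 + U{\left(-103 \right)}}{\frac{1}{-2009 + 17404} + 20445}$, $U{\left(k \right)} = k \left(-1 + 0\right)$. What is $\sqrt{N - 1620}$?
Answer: $\frac{i \sqrt{40134162201543399290}}{157375388} \approx 40.255 i$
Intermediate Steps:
$U{\left(k \right)} = - k$ ($U{\left(k \right)} = k \left(-1\right) = - k$)
$N = - \frac{147437915}{314750776}$ ($N = \frac{-9680 - -103}{\frac{1}{-2009 + 17404} + 20445} = \frac{-9680 + 103}{\frac{1}{15395} + 20445} = - \frac{9577}{\frac{1}{15395} + 20445} = - \frac{9577}{\frac{314750776}{15395}} = \left(-9577\right) \frac{15395}{314750776} = - \frac{147437915}{314750776} \approx -0.46843$)
$\sqrt{N - 1620} = \sqrt{- \frac{147437915}{314750776} - 1620} = \sqrt{- \frac{510043695035}{314750776}} = \frac{i \sqrt{40134162201543399290}}{157375388}$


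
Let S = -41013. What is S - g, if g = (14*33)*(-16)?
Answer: -33621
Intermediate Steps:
g = -7392 (g = 462*(-16) = -7392)
S - g = -41013 - 1*(-7392) = -41013 + 7392 = -33621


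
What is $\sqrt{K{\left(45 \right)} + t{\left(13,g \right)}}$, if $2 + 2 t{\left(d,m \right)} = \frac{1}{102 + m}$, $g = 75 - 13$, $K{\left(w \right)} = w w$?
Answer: $\frac{\sqrt{54437586}}{164} \approx 44.989$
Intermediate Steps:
$K{\left(w \right)} = w^{2}$
$g = 62$
$t{\left(d,m \right)} = -1 + \frac{1}{2 \left(102 + m\right)}$
$\sqrt{K{\left(45 \right)} + t{\left(13,g \right)}} = \sqrt{45^{2} + \frac{- \frac{203}{2} - 62}{102 + 62}} = \sqrt{2025 + \frac{- \frac{203}{2} - 62}{164}} = \sqrt{2025 + \frac{1}{164} \left(- \frac{327}{2}\right)} = \sqrt{2025 - \frac{327}{328}} = \sqrt{\frac{663873}{328}} = \frac{\sqrt{54437586}}{164}$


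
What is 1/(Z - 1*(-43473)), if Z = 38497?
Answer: 1/81970 ≈ 1.2200e-5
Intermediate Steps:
1/(Z - 1*(-43473)) = 1/(38497 - 1*(-43473)) = 1/(38497 + 43473) = 1/81970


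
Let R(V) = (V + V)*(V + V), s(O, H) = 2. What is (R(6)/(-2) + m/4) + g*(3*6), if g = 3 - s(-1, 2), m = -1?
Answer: -217/4 ≈ -54.250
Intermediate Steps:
R(V) = 4*V² (R(V) = (2*V)*(2*V) = 4*V²)
g = 1 (g = 3 - 1*2 = 3 - 2 = 1)
(R(6)/(-2) + m/4) + g*(3*6) = ((4*6²)/(-2) - 1/4) + 1*(3*6) = ((4*36)*(-½) - 1*¼) + 1*18 = (144*(-½) - ¼) + 18 = (-72 - ¼) + 18 = -289/4 + 18 = -217/4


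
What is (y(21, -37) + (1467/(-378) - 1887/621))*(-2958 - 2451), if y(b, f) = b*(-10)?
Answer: 377808433/322 ≈ 1.1733e+6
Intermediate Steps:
y(b, f) = -10*b
(y(21, -37) + (1467/(-378) - 1887/621))*(-2958 - 2451) = (-10*21 + (1467/(-378) - 1887/621))*(-2958 - 2451) = (-210 + (1467*(-1/378) - 1887*1/621))*(-5409) = (-210 + (-163/42 - 629/207))*(-5409) = (-210 - 20053/2898)*(-5409) = -628633/2898*(-5409) = 377808433/322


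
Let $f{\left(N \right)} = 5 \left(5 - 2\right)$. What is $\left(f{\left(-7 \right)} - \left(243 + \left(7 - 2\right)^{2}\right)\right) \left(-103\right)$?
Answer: $26059$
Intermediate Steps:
$f{\left(N \right)} = 15$ ($f{\left(N \right)} = 5 \cdot 3 = 15$)
$\left(f{\left(-7 \right)} - \left(243 + \left(7 - 2\right)^{2}\right)\right) \left(-103\right) = \left(15 - \left(243 + \left(7 - 2\right)^{2}\right)\right) \left(-103\right) = \left(15 - 268\right) \left(-103\right) = \left(-253\right) \left(-103\right) = 26059$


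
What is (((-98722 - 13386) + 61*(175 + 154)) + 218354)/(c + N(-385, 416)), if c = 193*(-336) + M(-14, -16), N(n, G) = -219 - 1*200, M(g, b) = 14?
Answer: -42105/21751 ≈ -1.9358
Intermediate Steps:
N(n, G) = -419 (N(n, G) = -219 - 200 = -419)
c = -64834 (c = 193*(-336) + 14 = -64848 + 14 = -64834)
(((-98722 - 13386) + 61*(175 + 154)) + 218354)/(c + N(-385, 416)) = (((-98722 - 13386) + 61*(175 + 154)) + 218354)/(-64834 - 419) = ((-112108 + 61*329) + 218354)/(-65253) = ((-112108 + 20069) + 218354)*(-1/65253) = (-92039 + 218354)*(-1/65253) = 126315*(-1/65253) = -42105/21751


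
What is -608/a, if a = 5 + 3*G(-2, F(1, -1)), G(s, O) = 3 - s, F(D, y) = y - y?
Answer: -152/5 ≈ -30.400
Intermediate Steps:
F(D, y) = 0
a = 20 (a = 5 + 3*(3 - 1*(-2)) = 5 + 3*(3 + 2) = 5 + 3*5 = 5 + 15 = 20)
-608/a = -608/20 = -608*1/20 = -152/5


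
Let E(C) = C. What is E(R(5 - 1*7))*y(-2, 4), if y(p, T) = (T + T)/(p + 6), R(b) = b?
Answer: -4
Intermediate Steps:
y(p, T) = 2*T/(6 + p) (y(p, T) = (2*T)/(6 + p) = 2*T/(6 + p))
E(R(5 - 1*7))*y(-2, 4) = (5 - 1*7)*(2*4/(6 - 2)) = (5 - 7)*(2*4/4) = -4*4/4 = -2*2 = -4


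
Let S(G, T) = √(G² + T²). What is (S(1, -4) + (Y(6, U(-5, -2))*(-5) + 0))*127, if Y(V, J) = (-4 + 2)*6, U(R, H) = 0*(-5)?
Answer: 7620 + 127*√17 ≈ 8143.6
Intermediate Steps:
U(R, H) = 0
Y(V, J) = -12 (Y(V, J) = -2*6 = -12)
(S(1, -4) + (Y(6, U(-5, -2))*(-5) + 0))*127 = (√(1² + (-4)²) + (-12*(-5) + 0))*127 = (√(1 + 16) + (60 + 0))*127 = (√17 + 60)*127 = (60 + √17)*127 = 7620 + 127*√17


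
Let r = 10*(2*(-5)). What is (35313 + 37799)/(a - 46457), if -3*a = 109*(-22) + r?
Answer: -219336/136873 ≈ -1.6025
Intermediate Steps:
r = -100 (r = 10*(-10) = -100)
a = 2498/3 (a = -(109*(-22) - 100)/3 = -(-2398 - 100)/3 = -⅓*(-2498) = 2498/3 ≈ 832.67)
(35313 + 37799)/(a - 46457) = (35313 + 37799)/(2498/3 - 46457) = 73112/(-136873/3) = 73112*(-3/136873) = -219336/136873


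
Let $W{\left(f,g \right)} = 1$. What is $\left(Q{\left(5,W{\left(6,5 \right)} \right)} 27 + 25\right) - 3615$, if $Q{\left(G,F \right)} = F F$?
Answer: $-3563$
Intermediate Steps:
$Q{\left(G,F \right)} = F^{2}$
$\left(Q{\left(5,W{\left(6,5 \right)} \right)} 27 + 25\right) - 3615 = \left(1^{2} \cdot 27 + 25\right) - 3615 = \left(1 \cdot 27 + 25\right) - 3615 = \left(27 + 25\right) - 3615 = 52 - 3615 = -3563$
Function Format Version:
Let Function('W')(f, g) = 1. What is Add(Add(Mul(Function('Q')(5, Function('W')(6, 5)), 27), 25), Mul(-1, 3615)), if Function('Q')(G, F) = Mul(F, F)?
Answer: -3563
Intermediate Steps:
Function('Q')(G, F) = Pow(F, 2)
Add(Add(Mul(Function('Q')(5, Function('W')(6, 5)), 27), 25), Mul(-1, 3615)) = Add(Add(Mul(Pow(1, 2), 27), 25), Mul(-1, 3615)) = Add(Add(Mul(1, 27), 25), -3615) = Add(Add(27, 25), -3615) = Add(52, -3615) = -3563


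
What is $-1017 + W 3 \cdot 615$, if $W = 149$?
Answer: $273888$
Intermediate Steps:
$-1017 + W 3 \cdot 615 = -1017 + 149 \cdot 3 \cdot 615 = -1017 + 447 \cdot 615 = -1017 + 274905 = 273888$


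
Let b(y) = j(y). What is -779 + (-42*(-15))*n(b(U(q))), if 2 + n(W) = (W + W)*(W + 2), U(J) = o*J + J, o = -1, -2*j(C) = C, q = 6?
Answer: -2039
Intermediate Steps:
j(C) = -C/2
U(J) = 0 (U(J) = -J + J = 0)
b(y) = -y/2
n(W) = -2 + 2*W*(2 + W) (n(W) = -2 + (W + W)*(W + 2) = -2 + (2*W)*(2 + W) = -2 + 2*W*(2 + W))
-779 + (-42*(-15))*n(b(U(q))) = -779 + (-42*(-15))*(-2 + 2*(-½*0)² + 4*(-½*0)) = -779 + 630*(-2 + 2*0² + 4*0) = -779 + 630*(-2 + 2*0 + 0) = -779 + 630*(-2 + 0 + 0) = -779 + 630*(-2) = -779 - 1260 = -2039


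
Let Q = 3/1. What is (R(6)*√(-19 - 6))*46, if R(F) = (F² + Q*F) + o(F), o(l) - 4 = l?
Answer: 14720*I ≈ 14720.0*I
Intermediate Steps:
o(l) = 4 + l
Q = 3 (Q = 3*1 = 3)
R(F) = 4 + F² + 4*F (R(F) = (F² + 3*F) + (4 + F) = 4 + F² + 4*F)
(R(6)*√(-19 - 6))*46 = ((4 + 6² + 4*6)*√(-19 - 6))*46 = ((4 + 36 + 24)*√(-25))*46 = (64*(5*I))*46 = (320*I)*46 = 14720*I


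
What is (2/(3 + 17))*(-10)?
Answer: -1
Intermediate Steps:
(2/(3 + 17))*(-10) = (2/20)*(-10) = (2*(1/20))*(-10) = (⅒)*(-10) = -1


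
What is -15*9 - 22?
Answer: -157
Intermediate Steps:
-15*9 - 22 = -135 - 22 = -157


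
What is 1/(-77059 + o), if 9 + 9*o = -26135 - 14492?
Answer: -9/734167 ≈ -1.2259e-5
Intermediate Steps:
o = -40636/9 (o = -1 + (-26135 - 14492)/9 = -1 + (1/9)*(-40627) = -1 - 40627/9 = -40636/9 ≈ -4515.1)
1/(-77059 + o) = 1/(-77059 - 40636/9) = 1/(-734167/9) = -9/734167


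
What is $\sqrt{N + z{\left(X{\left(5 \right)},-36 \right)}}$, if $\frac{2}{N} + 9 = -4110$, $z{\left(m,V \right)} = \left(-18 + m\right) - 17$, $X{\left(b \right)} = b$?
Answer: $\frac{2 i \sqrt{127248267}}{4119} \approx 5.4773 i$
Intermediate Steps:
$z{\left(m,V \right)} = -35 + m$
$N = - \frac{2}{4119}$ ($N = \frac{2}{-9 - 4110} = \frac{2}{-4119} = 2 \left(- \frac{1}{4119}\right) = - \frac{2}{4119} \approx -0.00048555$)
$\sqrt{N + z{\left(X{\left(5 \right)},-36 \right)}} = \sqrt{- \frac{2}{4119} + \left(-35 + 5\right)} = \sqrt{- \frac{2}{4119} - 30} = \sqrt{- \frac{123572}{4119}} = \frac{2 i \sqrt{127248267}}{4119}$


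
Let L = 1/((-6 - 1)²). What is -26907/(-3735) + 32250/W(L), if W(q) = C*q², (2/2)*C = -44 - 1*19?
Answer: -1530199781/1245 ≈ -1.2291e+6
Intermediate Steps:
C = -63 (C = -44 - 1*19 = -44 - 19 = -63)
L = 1/49 (L = 1/((-7)²) = 1/49 ≈ 0.020408)
W(q) = -63*q²
-26907/(-3735) + 32250/W(L) = -26907/(-3735) + 32250/((-63*(1/49)²)) = -26907*(-1/3735) + 32250/((-63*1/2401)) = 8969/1245 + 32250/(-9/343) = 8969/1245 + 32250*(-343/9) = 8969/1245 - 3687250/3 = -1530199781/1245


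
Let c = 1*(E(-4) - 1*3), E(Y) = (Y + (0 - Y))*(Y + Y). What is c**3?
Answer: -27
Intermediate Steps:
E(Y) = 0 (E(Y) = (Y - Y)*(2*Y) = 0*(2*Y) = 0)
c = -3 (c = 1*(0 - 1*3) = 1*(0 - 3) = 1*(-3) = -3)
c**3 = (-3)**3 = -27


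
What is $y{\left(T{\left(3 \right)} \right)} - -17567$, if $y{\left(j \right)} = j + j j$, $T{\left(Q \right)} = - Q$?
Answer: $17573$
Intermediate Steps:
$y{\left(j \right)} = j + j^{2}$
$y{\left(T{\left(3 \right)} \right)} - -17567 = \left(-1\right) 3 \left(1 - 3\right) - -17567 = - 3 \left(1 - 3\right) + 17567 = \left(-3\right) \left(-2\right) + 17567 = 6 + 17567 = 17573$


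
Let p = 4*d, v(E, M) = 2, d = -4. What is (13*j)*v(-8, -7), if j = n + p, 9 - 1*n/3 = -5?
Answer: 676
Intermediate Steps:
p = -16 (p = 4*(-4) = -16)
n = 42 (n = 27 - 3*(-5) = 27 + 15 = 42)
j = 26 (j = 42 - 16 = 26)
(13*j)*v(-8, -7) = (13*26)*2 = 338*2 = 676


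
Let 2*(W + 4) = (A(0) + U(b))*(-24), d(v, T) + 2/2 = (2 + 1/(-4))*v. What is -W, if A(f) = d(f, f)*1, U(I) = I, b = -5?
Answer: -68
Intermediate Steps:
d(v, T) = -1 + 7*v/4 (d(v, T) = -1 + (2 + 1/(-4))*v = -1 + (2 - ¼)*v = -1 + 7*v/4)
A(f) = -1 + 7*f/4 (A(f) = (-1 + 7*f/4)*1 = -1 + 7*f/4)
W = 68 (W = -4 + (((-1 + (7/4)*0) - 5)*(-24))/2 = -4 + (((-1 + 0) - 5)*(-24))/2 = -4 + ((-1 - 5)*(-24))/2 = -4 + (-6*(-24))/2 = -4 + (½)*144 = -4 + 72 = 68)
-W = -1*68 = -68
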